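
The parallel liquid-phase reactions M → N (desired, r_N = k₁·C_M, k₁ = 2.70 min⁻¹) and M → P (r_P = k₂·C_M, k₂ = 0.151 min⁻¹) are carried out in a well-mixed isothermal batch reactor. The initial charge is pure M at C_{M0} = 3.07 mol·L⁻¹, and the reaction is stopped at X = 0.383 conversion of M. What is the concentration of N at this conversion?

C_M = C_{M0}(1−X) = 1.894 mol·L⁻¹.
Both paths are first order in M, so the instantaneous fraction to N is constant: dC_N/d(−C_M) = k₁/(k₁+k₂) = 0.9470.
C_N = 0.9470·(C_{M0}−C_M) = 0.9470×1.176 = 1.11 mol·L⁻¹.

1.11 mol·L⁻¹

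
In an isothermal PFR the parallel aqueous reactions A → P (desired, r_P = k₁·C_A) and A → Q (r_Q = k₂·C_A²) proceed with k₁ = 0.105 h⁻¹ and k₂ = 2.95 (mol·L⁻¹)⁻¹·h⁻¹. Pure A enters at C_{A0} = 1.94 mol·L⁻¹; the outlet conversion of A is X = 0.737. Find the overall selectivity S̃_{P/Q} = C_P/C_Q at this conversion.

C_A = C_{A0}(1−X) = 0.5102 mol·L⁻¹.
Along a PFR/batch, dC_P/dC_A = −r_P/(r_P+r_Q) = −k₁/(k₁+k₂·C_A).
Integrating from C_{A0} to C_A: C_P = (0.105/2.95)·ln[(0.105+2.95·1.94)/(0.105+2.95·0.510)] = 0.03559·ln(5.828/1.610) = 0.04579 mol·L⁻¹.
C_Q = (C_{A0}−C_A)−C_P = 1.384 mol·L⁻¹; S̃_{P/Q} = 0.04579/1.384 = 0.0331.

0.0331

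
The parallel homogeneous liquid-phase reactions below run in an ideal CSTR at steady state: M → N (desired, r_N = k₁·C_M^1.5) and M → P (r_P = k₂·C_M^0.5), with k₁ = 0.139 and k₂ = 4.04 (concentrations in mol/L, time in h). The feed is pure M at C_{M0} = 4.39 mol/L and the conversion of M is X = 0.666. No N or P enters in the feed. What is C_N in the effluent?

Exit C_M = C_{M0}(1−X) = 4.39×0.334 = 1.466 mol/L.
In a CSTR the entire volume is at exit conditions, so r_N = 0.139×1.466^1.5 = 0.2468 and r_P = 4.04×1.466^0.5 = 4.892.
Fraction of consumed M going to N: r_N/(r_N+r_P) = 0.04803.
C_N = 0.04803·C_{M0}·X = 0.04803×4.39×0.666 = 0.140 mol/L.

0.140 mol/L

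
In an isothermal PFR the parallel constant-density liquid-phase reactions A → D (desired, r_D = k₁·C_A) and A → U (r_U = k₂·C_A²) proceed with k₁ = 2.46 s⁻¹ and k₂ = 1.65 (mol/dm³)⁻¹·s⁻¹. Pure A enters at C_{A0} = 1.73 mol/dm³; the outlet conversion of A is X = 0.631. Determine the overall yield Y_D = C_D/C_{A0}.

C_A = C_{A0}(1−X) = 0.6384 mol/dm³.
Along a PFR/batch, dC_D/dC_A = −r_D/(r_D+r_U) = −k₁/(k₁+k₂·C_A).
Integrating from C_{A0} to C_A: C_D = (2.46/1.65)·ln[(2.46+1.65·1.73)/(2.46+1.65·0.638)] = 1.491·ln(5.314/3.513) = 0.6171 mol/dm³.
Y_D = C_D/C_{A0} = 0.6171/1.73 = 0.357.

0.357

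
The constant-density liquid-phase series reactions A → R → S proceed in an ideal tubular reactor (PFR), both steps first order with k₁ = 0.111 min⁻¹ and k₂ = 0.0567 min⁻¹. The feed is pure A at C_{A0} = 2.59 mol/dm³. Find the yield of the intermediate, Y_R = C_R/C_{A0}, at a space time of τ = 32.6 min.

0.267

Solving the coupled first-order balances gives C_R(τ) = [k₁/(k₂−k₁)]·C_{A0}·(e^(−k₁τ) − e^(−k₂τ)).
e^(−k₁τ) = e^(−0.111×32.6) = e^(−3.619) = 0.02682; e^(−k₂τ) = e^(−1.848) = 0.1575.
C_R = 0.111×2.59/(0.0567−0.111) × (0.02682−0.1575) = (-5.294)×(-0.1307) = 0.6918 mol/dm³.
Y_R = C_R/C_{A0} = 0.6918/2.59 = 0.267.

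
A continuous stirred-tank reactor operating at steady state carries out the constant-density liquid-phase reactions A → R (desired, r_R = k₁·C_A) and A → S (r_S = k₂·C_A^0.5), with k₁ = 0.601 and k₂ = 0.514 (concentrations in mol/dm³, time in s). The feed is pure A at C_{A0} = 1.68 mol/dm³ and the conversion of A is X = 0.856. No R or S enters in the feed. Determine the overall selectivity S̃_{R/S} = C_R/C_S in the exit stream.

Exit C_A = C_{A0}(1−X) = 1.68×0.144 = 0.2419 mol/dm³.
A CSTR operates uniformly at the exit composition, giving r_R = 0.1454 and r_S = 0.2528 (each k·C_A^n at C_A = 0.2419).
Overall selectivity = C_R/C_S = r_Rτ/(r_Sτ) = r_R/r_S = 0.575.

0.575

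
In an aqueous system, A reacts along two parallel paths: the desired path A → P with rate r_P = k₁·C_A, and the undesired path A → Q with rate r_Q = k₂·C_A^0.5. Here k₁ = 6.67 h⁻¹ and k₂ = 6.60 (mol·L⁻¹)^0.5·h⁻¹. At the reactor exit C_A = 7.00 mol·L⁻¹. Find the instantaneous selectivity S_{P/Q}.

2.67

S_{P/Q} = r_P/r_Q = (k₁·C_A)/(k₂·C_A^0.5) = (k₁/k₂)·C_A^0.5.
= (6.67×7.000) / (6.60×7.000^0.5) = 46.69/17.46 = 2.67.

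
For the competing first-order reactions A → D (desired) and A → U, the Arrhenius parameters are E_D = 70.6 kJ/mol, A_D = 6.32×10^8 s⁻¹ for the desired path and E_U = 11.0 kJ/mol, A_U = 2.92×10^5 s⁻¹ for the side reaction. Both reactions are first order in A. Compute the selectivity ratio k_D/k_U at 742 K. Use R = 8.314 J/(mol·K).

k_D/k_U = (A_D/A_U)·exp[−(E_D−E_U)/(RT)] = (A_D/A_U)·exp[(E_U−E_D)/(RT)].
(E_U−E_D)/(RT) = (11.0−70.6)×10³/(8.314×742) = -59600/6169 = -9.661.
k_D/k_U = (6.32×10^8/2.92×10^5)·exp(-9.661) = 2164 × 6.371×10^-5 = 0.138.

0.138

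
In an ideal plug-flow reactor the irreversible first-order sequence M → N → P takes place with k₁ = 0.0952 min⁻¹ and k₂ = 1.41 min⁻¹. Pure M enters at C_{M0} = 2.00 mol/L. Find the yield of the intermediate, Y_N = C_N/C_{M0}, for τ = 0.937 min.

For first-order series with pure M initially, C_N(τ) = k₁C_{M0}/(k₂−k₁)·(e^(−k₁τ) − e^(−k₂τ)).
e^(−k₁τ) = e^(−0.0952×0.937) = e^(−0.08920) = 0.9147; e^(−k₂τ) = e^(−1.321) = 0.2668.
C_N = 0.0952×2.00/(1.41−0.0952) × (0.9147−0.2668) = 0.1448×0.6478 = 0.09382 mol/L.
Y_N = C_N/C_{M0} = 0.09382/2.00 = 0.0469.

0.0469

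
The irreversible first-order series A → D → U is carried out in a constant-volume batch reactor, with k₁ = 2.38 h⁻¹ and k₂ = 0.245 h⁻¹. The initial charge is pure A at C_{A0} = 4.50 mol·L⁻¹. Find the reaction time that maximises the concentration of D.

1.06 h

For first-order series the maximum of C_D occurs at t_opt = ln(k₂/k₁)/(k₂−k₁).
= ln(0.245/2.38)/(0.245−2.38) = ln(0.1029)/-2.135 = -2.274/-2.135 = 1.06 h.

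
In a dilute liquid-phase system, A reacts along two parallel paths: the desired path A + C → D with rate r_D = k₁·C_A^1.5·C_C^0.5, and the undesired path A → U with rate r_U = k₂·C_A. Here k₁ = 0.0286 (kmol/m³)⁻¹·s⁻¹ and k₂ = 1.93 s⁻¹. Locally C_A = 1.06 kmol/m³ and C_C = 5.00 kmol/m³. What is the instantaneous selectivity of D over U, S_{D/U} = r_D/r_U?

S_{D/U} = r_D/r_U = (k₁·C_A^1.5·C_C^0.5)/(k₂·C_A) = (k₁/k₂)·C_A^0.5·C_C^0.5.
= (0.0286×1.060^1.5×5.000^0.5) / (1.93×1.060) = 0.06979/2.046 = 0.0341.
Since the desired path is higher order in A, keeping C_A high (PFR or concentrated feed) favours D.

0.0341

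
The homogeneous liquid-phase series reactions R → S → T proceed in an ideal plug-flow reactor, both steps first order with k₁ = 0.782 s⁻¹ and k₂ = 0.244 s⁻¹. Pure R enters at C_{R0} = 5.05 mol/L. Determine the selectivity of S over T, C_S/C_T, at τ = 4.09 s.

0.987

Solving the coupled first-order balances gives C_S(τ) = [k₁/(k₂−k₁)]·C_{R0}·(e^(−k₁τ) − e^(−k₂τ)).
e^(−k₁τ) = e^(−0.782×4.09) = e^(−3.198) = 0.04083; e^(−k₂τ) = e^(−0.9980) = 0.3686.
C_S = 0.782×5.05/(0.244−0.782) × (0.04083−0.3686) = (-7.340)×(-0.3278) = 2.406 mol/L.
C_R = C_{R0}e^(−k₁τ) = 0.2062 mol/L, so C_T = C_{R0}−C_R−C_S = 2.438 mol/L; C_S/C_T = 0.987.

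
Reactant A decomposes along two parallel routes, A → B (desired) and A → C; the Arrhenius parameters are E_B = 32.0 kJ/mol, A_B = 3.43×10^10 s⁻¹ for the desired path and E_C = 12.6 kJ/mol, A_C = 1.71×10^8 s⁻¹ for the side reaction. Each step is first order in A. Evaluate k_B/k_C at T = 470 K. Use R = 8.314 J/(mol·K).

1.40

k_B/k_C = (A_B/A_C)·exp[−(E_B−E_C)/(RT)] = (A_B/A_C)·exp[(E_C−E_B)/(RT)].
(E_C−E_B)/(RT) = (12.6−32.0)×10³/(8.314×470) = -19400/3908 = -4.965.
k_B/k_C = (3.43×10^10/1.71×10^8)·exp(-4.965) = 200.6 × 0.006980 = 1.40.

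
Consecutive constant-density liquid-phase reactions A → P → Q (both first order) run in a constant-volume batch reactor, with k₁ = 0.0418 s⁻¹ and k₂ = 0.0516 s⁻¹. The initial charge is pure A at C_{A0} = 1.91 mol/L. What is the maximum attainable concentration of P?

At the optimum, C_{P,max}/C_{A0} = (k₁/k₂)^[k₂/(k₂−k₁)].
= (0.0418/0.0516)^(0.0516/(0.0516−0.0418)) = (0.8101)^(5.265) = 0.3299.
C_{P,max} = 0.3299×1.91 = 0.630 mol/L.

0.630 mol/L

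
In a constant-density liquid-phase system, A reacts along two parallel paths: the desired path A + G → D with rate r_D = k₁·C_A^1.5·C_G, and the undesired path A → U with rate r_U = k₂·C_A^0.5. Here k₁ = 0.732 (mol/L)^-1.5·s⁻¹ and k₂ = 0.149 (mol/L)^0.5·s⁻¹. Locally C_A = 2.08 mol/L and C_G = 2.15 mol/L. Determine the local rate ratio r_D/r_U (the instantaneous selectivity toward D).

22.0

S_{D/U} = r_D/r_U = (k₁·C_A^1.5·C_G)/(k₂·C_A^0.5) = (k₁/k₂)·C_A·C_G.
= (0.732×2.080^1.5×2.150) / (0.149×2.080^0.5) = 4.721/0.2149 = 22.0.
Since the desired path is higher order in A, keeping C_A high (PFR or concentrated feed) favours D.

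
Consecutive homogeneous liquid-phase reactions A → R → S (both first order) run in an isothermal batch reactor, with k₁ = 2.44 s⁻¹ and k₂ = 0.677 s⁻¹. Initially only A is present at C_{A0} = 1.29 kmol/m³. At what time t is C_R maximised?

Setting dC_R/dt = 0 gives t_opt = ln(k₂/k₁)/(k₂−k₁).
= ln(0.677/2.44)/(0.677−2.44) = ln(0.2775)/-1.763 = -1.282/-1.763 = 0.727 s.

0.727 s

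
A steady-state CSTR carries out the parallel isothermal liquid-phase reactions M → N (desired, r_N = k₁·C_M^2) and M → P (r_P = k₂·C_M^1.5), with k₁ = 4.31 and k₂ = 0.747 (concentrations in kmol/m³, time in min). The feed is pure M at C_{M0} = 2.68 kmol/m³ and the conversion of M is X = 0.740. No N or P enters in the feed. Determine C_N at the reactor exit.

Exit C_M = C_{M0}(1−X) = 2.68×0.260 = 0.6968 kmol/m³.
In a CSTR the entire volume is at exit conditions, so r_N = 4.31×0.6968^2 = 2.093 and r_P = 0.747×0.6968^1.5 = 0.4345.
Fraction of consumed M going to N: r_N/(r_N+r_P) = 0.8281.
C_N = 0.8281·C_{M0}·X = 0.8281×2.68×0.740 = 1.64 kmol/m³.

1.64 kmol/m³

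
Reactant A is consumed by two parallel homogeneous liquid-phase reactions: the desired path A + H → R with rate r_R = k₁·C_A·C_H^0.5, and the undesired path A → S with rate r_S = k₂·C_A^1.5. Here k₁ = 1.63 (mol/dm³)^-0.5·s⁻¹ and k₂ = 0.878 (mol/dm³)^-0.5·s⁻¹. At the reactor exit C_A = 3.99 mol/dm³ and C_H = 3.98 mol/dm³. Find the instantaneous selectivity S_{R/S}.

1.85

S_{R/S} = r_R/r_S = (k₁·C_A·C_H^0.5)/(k₂·C_A^1.5) = (k₁/k₂)·C_A^-0.5·C_H^0.5.
= (1.63×3.990×3.980^0.5) / (0.878×3.990^1.5) = 12.97/6.998 = 1.85.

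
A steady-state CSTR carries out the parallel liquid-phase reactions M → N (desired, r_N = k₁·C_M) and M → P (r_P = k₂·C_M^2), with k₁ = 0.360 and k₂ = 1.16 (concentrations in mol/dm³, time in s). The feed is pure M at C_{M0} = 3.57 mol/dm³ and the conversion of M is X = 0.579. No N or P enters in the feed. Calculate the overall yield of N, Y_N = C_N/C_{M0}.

Exit C_M = C_{M0}(1−X) = 3.57×0.421 = 1.503 mol/dm³.
Rates in a CSTR are evaluated at the outlet concentration: r_N = 0.360×1.503 = 0.5411, r_P = 1.16×1.503^2 = 2.620.
Fraction of consumed M going to N: r_N/(r_N+r_P) = 0.1711.
C_N = 0.1711·C_{M0}·X = 0.1711×3.57×0.579 = 0.354 mol/dm³; Y_N = C_N/C_{M0} = 0.0991.

0.0991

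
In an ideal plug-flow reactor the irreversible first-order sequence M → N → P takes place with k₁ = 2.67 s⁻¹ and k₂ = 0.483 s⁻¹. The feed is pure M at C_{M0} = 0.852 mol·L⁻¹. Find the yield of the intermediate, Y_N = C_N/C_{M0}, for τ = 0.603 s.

Solving the coupled first-order balances gives C_N(τ) = [k₁/(k₂−k₁)]·C_{M0}·(e^(−k₁τ) − e^(−k₂τ)).
e^(−k₁τ) = e^(−2.67×0.603) = e^(−1.610) = 0.1999; e^(−k₂τ) = e^(−0.2912) = 0.7473.
C_N = 2.67×0.852/(0.483−2.67) × (0.1999−0.7473) = (-1.040)×(-0.5474) = 0.5694 mol·L⁻¹.
Y_N = C_N/C_{M0} = 0.5694/0.852 = 0.668.

0.668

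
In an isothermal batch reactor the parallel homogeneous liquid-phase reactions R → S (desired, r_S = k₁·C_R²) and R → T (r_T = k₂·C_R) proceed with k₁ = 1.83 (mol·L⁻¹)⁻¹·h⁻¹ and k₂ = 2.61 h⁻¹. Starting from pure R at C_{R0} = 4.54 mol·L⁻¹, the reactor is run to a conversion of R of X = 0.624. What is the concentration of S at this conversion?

1.91 mol·L⁻¹

C_R = C_{R0}(1−X) = 1.707 mol·L⁻¹.
Along a PFR/batch, dC_T/dC_R = −r_T/(r_S+r_T) = −k₂/(k₂+k₁·C_R).
Integrating from C_{R0} to C_R: C_T = (2.61/1.83)·ln[(2.61+1.83·4.54)/(2.61+1.83·1.71)] = 1.426·ln(10.92/5.734) = 0.9185 mol·L⁻¹.
Then C_S = (C_{R0}−C_R) − C_T = 2.833 − 0.9185 = 1.914 mol·L⁻¹.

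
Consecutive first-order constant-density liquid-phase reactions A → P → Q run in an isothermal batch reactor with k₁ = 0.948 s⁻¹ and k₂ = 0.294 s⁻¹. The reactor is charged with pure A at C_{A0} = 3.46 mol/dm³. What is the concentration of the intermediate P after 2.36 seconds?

The intermediate concentration in a first-order A→B→C sequence is C_P = k₁C_{A0}(e^(−k₁t) − e^(−k₂t))/(k₂−k₁).
e^(−k₁t) = e^(−0.948×2.36) = e^(−2.237) = 0.1067; e^(−k₂t) = e^(−0.6938) = 0.4997.
C_P = 0.948×3.46/(0.294−0.948) × (0.1067−0.4997) = (-5.015)×(-0.3929) = 1.971 mol/dm³.

1.97 mol/dm³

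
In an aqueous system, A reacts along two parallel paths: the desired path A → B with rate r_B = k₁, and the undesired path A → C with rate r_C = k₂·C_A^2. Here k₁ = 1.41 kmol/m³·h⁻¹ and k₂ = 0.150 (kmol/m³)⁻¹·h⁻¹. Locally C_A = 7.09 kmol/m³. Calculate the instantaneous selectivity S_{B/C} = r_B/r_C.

0.187

S_{B/C} = r_B/r_C = (k₁)/(k₂·C_A^2) = (k₁/k₂)·C_A^-2.
= (1.41) / (0.150×7.090^2) = 1.410/7.540 = 0.187.
The undesired path is higher order in A, so low C_A (CSTR or dilute feed) favours B.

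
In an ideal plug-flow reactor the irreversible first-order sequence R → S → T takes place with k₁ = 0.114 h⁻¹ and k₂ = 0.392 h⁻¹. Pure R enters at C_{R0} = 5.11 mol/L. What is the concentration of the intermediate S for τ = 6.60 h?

For first-order series with pure R initially, C_S(τ) = k₁C_{R0}/(k₂−k₁)·(e^(−k₁τ) − e^(−k₂τ)).
e^(−k₁τ) = e^(−0.114×6.60) = e^(−0.7524) = 0.4712; e^(−k₂τ) = e^(−2.587) = 0.07523.
C_S = 0.114×5.11/(0.392−0.114) × (0.4712−0.07523) = 2.095×0.3960 = 0.8298 mol/L.

0.830 mol/L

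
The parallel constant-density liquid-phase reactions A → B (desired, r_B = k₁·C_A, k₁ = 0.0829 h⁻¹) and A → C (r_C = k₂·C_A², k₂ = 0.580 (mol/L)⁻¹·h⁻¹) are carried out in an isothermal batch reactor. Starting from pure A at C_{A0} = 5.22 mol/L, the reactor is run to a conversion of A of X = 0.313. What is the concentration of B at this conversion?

0.0519 mol/L

C_A = C_{A0}(1−X) = 3.586 mol/L.
Along a PFR/batch, dC_B/dC_A = −r_B/(r_B+r_C) = −k₁/(k₁+k₂·C_A).
Integrating from C_{A0} to C_A: C_B = (0.0829/0.580)·ln[(0.0829+0.580·5.22)/(0.0829+0.580·3.59)] = 0.1429·ln(3.110/2.163) = 0.05193 mol/L.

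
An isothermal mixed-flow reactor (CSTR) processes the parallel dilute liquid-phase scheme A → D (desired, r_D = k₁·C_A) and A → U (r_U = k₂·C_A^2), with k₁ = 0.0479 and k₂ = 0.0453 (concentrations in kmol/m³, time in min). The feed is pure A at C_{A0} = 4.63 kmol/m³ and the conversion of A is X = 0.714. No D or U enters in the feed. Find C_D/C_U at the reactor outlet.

Exit C_A = C_{A0}(1−X) = 4.63×0.286 = 1.324 kmol/m³.
Rates in a CSTR are evaluated at the outlet concentration: r_D = 0.0479×1.324 = 0.06343, r_U = 0.0453×1.324^2 = 0.07943.
Overall selectivity = C_D/C_U = r_Dτ/(r_Uτ) = r_D/r_U = 0.799.

0.799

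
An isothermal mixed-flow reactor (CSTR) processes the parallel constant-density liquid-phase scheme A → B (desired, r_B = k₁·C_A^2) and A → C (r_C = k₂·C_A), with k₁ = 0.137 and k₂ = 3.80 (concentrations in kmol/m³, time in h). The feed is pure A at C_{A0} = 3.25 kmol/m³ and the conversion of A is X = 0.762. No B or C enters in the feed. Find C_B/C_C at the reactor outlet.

Exit C_A = C_{A0}(1−X) = 3.25×0.238 = 0.7735 kmol/m³.
A CSTR operates uniformly at the exit composition, giving r_B = 0.08197 and r_C = 2.939 (each k·C_A^n at C_A = 0.7735).
Overall selectivity = C_B/C_C = r_Bτ/(r_Cτ) = r_B/r_C = 0.0279.

0.0279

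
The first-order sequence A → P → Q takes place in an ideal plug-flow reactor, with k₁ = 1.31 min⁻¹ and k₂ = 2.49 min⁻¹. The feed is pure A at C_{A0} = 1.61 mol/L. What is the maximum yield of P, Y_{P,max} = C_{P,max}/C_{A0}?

0.258

Evaluating C_P at τ_opt = ln(k₂/k₁)/(k₂−k₁) gives C_{P,max}/C_{A0} = (k₁/k₂)^[k₂/(k₂−k₁)].
= (1.31/2.49)^(2.49/(2.49−1.31)) = (0.5261)^(2.110) = 0.2579.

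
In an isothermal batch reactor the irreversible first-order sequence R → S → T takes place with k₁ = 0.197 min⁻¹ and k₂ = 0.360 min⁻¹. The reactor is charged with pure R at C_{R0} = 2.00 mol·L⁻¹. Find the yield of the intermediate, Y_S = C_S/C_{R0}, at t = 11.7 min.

Solving the coupled first-order balances gives C_S(t) = [k₁/(k₂−k₁)]·C_{R0}·(e^(−k₁t) − e^(−k₂t)).
e^(−k₁t) = e^(−0.197×11.7) = e^(−2.305) = 0.09977; e^(−k₂t) = e^(−4.212) = 0.01482.
C_S = 0.197×2.00/(0.360−0.197) × (0.09977−0.01482) = 2.417×0.08495 = 0.2053 mol·L⁻¹.
Y_S = C_S/C_{R0} = 0.2053/2.00 = 0.103.

0.103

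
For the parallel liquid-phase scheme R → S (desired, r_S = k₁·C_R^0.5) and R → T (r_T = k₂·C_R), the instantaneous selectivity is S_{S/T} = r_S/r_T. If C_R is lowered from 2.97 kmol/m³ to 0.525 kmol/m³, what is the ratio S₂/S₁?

S_{S/T} = (k₁/k₂)·C_R^-0.5, so S₂/S₁ = (C_{R,2}/C_{R,1})^-0.5.
= (0.525/2.97)^(-0.5) = (0.1768)^(-0.5) = 2.38.

2.38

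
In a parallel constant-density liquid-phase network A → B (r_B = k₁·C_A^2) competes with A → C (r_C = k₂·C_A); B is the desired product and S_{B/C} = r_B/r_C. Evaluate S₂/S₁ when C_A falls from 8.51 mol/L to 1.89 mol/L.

0.222

S_{B/C} = (k₁/k₂)·C_A, so S₂/S₁ = (C_{A,2}/C_{A,1}).
= 1.89/8.51 = 0.222.
Selectivity toward B falls as C_A falls — high-concentration operation is favoured.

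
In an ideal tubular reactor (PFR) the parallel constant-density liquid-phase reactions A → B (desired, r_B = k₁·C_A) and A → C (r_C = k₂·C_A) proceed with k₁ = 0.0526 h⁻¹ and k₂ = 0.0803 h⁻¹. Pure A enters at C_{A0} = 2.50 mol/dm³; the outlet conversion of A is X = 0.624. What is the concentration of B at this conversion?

0.617 mol/dm³

C_A = C_{A0}(1−X) = 0.9400 mol/dm³.
Both paths are first order in A, so the instantaneous fraction to B is constant: dC_B/d(−C_A) = k₁/(k₁+k₂) = 0.3958.
C_B = 0.3958·(C_{A0}−C_A) = 0.3958×1.560 = 0.617 mol/dm³.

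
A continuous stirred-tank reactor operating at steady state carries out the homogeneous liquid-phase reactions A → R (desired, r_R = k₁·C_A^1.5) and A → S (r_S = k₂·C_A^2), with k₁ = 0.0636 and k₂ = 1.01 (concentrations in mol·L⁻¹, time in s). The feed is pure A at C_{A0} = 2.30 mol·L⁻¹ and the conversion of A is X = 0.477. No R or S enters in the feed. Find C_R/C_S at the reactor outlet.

Exit C_A = C_{A0}(1−X) = 2.30×0.523 = 1.203 mol·L⁻¹.
Rates in a CSTR are evaluated at the outlet concentration: r_R = 0.0636×1.203^1.5 = 0.08391, r_S = 1.01×1.203^2 = 1.461.
Overall selectivity = C_R/C_S = r_Rτ/(r_Sτ) = r_R/r_S = 0.0574.

0.0574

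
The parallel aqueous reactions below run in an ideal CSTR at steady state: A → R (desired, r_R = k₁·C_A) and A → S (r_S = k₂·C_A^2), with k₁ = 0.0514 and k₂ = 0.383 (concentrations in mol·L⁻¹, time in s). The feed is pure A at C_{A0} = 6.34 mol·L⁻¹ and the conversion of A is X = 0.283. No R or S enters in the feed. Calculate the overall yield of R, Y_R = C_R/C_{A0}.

Exit C_A = C_{A0}(1−X) = 6.34×0.717 = 4.546 mol·L⁻¹.
Rates in a CSTR are evaluated at the outlet concentration: r_R = 0.0514×4.546 = 0.2337, r_S = 0.383×4.546^2 = 7.914.
Fraction of consumed A going to R: r_R/(r_R+r_S) = 0.02868.
C_R = 0.02868·C_{A0}·X = 0.02868×6.34×0.283 = 0.0515 mol·L⁻¹; Y_R = C_R/C_{A0} = 0.00812.

0.00812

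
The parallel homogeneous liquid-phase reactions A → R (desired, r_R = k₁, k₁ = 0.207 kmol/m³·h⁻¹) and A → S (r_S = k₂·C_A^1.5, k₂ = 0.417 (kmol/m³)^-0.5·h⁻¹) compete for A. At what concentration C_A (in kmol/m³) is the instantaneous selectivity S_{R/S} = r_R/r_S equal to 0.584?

0.897 kmol/m³

S_{R/S} = (k₁/k₂)·C_A^-1.5 ⇒ C_A = (S·k₂/k₁)^(1/(-1.5)).
= (0.584×0.417/0.207)^(-0.6667) = (1.176)^(-0.6667) = 0.897 kmol/m³.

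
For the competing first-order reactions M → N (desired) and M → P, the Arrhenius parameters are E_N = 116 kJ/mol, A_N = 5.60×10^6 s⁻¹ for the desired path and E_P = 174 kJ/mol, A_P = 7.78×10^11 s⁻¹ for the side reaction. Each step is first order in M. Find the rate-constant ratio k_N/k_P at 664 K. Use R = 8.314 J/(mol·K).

Since both paths have the same order in M, the concentration cancels and S_{N/P} = k_N/k_P = (A_N/A_P)·exp[(E_P−E_N)/(RT)].
(E_P−E_N)/(RT) = (174−116)×10³/(8.314×664) = 58000/5520 = 10.51.
k_N/k_P = (5.60×10^6/7.78×10^11)·exp(10.51) = 7.198×10^-6 × 36545 = 0.263.
Since E_N < E_P, lowering the temperature improves selectivity toward N.

0.263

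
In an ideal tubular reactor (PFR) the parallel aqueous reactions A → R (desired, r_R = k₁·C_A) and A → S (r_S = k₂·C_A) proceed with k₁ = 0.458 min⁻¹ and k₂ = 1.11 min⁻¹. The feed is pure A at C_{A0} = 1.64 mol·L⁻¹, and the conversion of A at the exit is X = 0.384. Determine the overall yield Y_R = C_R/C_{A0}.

0.112

C_A = C_{A0}(1−X) = 1.010 mol·L⁻¹.
Both paths are first order in A, so the instantaneous fraction to R is constant: dC_R/d(−C_A) = k₁/(k₁+k₂) = 0.2921.
C_R = 0.2921·(C_{A0}−C_A) = 0.2921×0.6298 = 0.184 mol·L⁻¹.
Y_R = C_R/C_{A0} = 0.1839/1.64 = 0.112.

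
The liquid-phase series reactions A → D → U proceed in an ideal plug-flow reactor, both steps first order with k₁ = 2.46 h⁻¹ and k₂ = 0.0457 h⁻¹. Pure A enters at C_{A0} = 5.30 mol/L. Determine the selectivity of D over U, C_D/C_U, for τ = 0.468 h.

Solving the coupled first-order balances gives C_D(τ) = [k₁/(k₂−k₁)]·C_{A0}·(e^(−k₁τ) − e^(−k₂τ)).
e^(−k₁τ) = e^(−2.46×0.468) = e^(−1.151) = 0.3162; e^(−k₂τ) = e^(−0.02139) = 0.9788.
C_D = 2.46×5.30/(0.0457−2.46) × (0.3162−0.9788) = (-5.400)×(-0.6626) = 3.578 mol/L.
C_A = C_{A0}e^(−k₁τ) = 1.676 mol/L, so C_U = C_{A0}−C_A−C_D = 0.04568 mol/L; C_D/C_U = 78.3.

78.3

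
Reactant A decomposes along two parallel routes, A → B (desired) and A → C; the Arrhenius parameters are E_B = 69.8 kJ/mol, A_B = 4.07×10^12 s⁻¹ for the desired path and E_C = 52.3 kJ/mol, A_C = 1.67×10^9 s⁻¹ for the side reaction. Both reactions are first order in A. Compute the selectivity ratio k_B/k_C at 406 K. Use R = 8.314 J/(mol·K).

Since both paths have the same order in A, the concentration cancels and S_{B/C} = k_B/k_C = (A_B/A_C)·exp[(E_C−E_B)/(RT)].
(E_C−E_B)/(RT) = (52.3−69.8)×10³/(8.314×406) = -17500/3375 = -5.184.
k_B/k_C = (4.07×10^12/1.67×10^9)·exp(-5.184) = 2437 × 0.005603 = 13.7.
Since E_B > E_C, raising the temperature improves selectivity toward B.

13.7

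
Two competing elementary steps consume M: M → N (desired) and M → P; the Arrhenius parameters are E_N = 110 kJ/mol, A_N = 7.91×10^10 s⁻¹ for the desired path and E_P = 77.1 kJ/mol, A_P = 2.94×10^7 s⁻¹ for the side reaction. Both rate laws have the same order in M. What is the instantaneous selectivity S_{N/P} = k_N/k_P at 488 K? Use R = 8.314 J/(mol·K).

Since both paths have the same order in M, the concentration cancels and S_{N/P} = k_N/k_P = (A_N/A_P)·exp[(E_P−E_N)/(RT)].
(E_P−E_N)/(RT) = (77.1−110)×10³/(8.314×488) = -32900/4057 = -8.109.
k_N/k_P = (7.91×10^10/2.94×10^7)·exp(-8.109) = 2690 × 3.008×10^-4 = 0.809.

0.809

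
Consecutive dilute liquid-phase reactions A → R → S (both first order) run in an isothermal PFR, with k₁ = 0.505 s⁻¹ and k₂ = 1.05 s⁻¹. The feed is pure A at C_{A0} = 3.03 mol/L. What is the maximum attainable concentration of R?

0.740 mol/L

Evaluating C_R at τ_opt = ln(k₂/k₁)/(k₂−k₁) gives C_{R,max}/C_{A0} = (k₁/k₂)^[k₂/(k₂−k₁)].
= (0.505/1.05)^(1.05/(1.05−0.505)) = (0.4810)^(1.927) = 0.2441.
C_{R,max} = 0.2441×3.03 = 0.740 mol/L.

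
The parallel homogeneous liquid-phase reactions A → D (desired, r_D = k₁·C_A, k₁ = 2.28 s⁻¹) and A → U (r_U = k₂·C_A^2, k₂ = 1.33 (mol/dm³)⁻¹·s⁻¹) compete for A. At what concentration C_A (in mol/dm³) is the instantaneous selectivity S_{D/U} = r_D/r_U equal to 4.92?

0.348 mol/dm³

S_{D/U} = (k₁/k₂)·C_A⁻¹ ⇒ C_A = (S·k₂/k₁)^(-1).
= (4.92×1.33/2.28)^(-1) = (2.870)^(-1) = 0.348 mol/dm³.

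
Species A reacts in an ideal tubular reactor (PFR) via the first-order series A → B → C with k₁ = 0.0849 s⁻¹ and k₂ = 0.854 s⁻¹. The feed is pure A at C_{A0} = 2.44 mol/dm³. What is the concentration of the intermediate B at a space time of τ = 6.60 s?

0.153 mol/dm³

Solving the coupled first-order balances gives C_B(τ) = [k₁/(k₂−k₁)]·C_{A0}·(e^(−k₁τ) − e^(−k₂τ)).
e^(−k₁τ) = e^(−0.0849×6.60) = e^(−0.5603) = 0.5710; e^(−k₂τ) = e^(−5.636) = 0.003566.
C_B = 0.0849×2.44/(0.854−0.0849) × (0.5710−0.003566) = 0.2693×0.5674 = 0.1528 mol/dm³.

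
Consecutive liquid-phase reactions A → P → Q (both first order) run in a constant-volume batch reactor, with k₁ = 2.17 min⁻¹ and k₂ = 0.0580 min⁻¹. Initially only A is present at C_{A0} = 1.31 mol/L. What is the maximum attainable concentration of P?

1.19 mol/L

At the optimum, C_{P,max}/C_{A0} = (k₁/k₂)^[k₂/(k₂−k₁)].
= (2.17/0.0580)^(0.0580/(0.0580−2.17)) = (37.41)^(-0.02746) = 0.9053.
C_{P,max} = 0.9053×1.31 = 1.19 mol/L.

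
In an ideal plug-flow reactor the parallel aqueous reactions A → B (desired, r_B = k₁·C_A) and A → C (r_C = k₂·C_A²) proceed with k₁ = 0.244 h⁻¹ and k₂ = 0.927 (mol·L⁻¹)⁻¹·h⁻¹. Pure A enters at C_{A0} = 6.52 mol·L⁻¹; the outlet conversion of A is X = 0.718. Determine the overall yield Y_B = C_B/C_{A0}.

0.0473

C_A = C_{A0}(1−X) = 1.839 mol·L⁻¹.
Along a PFR/batch, dC_B/dC_A = −r_B/(r_B+r_C) = −k₁/(k₁+k₂·C_A).
Integrating from C_{A0} to C_A: C_B = (0.244/0.927)·ln[(0.244+0.927·6.52)/(0.244+0.927·1.84)] = 0.2632·ln(6.288/1.948) = 0.3084 mol·L⁻¹.
Y_B = C_B/C_{A0} = 0.3084/6.52 = 0.0473.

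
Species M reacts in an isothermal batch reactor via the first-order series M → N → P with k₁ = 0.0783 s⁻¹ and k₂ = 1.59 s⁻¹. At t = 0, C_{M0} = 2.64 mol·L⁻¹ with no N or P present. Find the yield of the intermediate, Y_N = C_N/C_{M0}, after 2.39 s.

0.0418

The intermediate concentration in a first-order A→B→C sequence is C_N = k₁C_{M0}(e^(−k₁t) − e^(−k₂t))/(k₂−k₁).
e^(−k₁t) = e^(−0.0783×2.39) = e^(−0.1871) = 0.8293; e^(−k₂t) = e^(−3.800) = 0.02237.
C_N = 0.0783×2.64/(1.59−0.0783) × (0.8293−0.02237) = 0.1367×0.8070 = 0.1103 mol·L⁻¹.
Y_N = C_N/C_{M0} = 0.1103/2.64 = 0.0418.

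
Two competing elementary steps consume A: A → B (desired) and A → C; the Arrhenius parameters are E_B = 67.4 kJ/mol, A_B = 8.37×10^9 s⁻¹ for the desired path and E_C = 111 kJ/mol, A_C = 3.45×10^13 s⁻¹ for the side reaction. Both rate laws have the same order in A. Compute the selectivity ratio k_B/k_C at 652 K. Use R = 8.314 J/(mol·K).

0.755

Since both paths have the same order in A, the concentration cancels and S_{B/C} = k_B/k_C = (A_B/A_C)·exp[(E_C−E_B)/(RT)].
(E_C−E_B)/(RT) = (111−67.4)×10³/(8.314×652) = 43600/5421 = 8.043.
k_B/k_C = (8.37×10^9/3.45×10^13)·exp(8.043) = 2.426×10^-4 × 3113 = 0.755.
Since E_B < E_C, lowering the temperature improves selectivity toward B.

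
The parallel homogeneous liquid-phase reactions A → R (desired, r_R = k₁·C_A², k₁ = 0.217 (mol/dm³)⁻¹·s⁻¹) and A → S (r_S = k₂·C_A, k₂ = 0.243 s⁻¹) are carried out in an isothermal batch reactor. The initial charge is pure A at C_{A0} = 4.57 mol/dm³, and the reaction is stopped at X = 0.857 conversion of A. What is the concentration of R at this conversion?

2.61 mol/dm³

C_A = C_{A0}(1−X) = 0.6535 mol/dm³.
Along a PFR/batch, dC_S/dC_A = −r_S/(r_R+r_S) = −k₂/(k₂+k₁·C_A).
Integrating from C_{A0} to C_A: C_S = (0.243/0.217)·ln[(0.243+0.217·4.57)/(0.243+0.217·0.654)] = 1.120·ln(1.235/0.3848) = 1.306 mol/dm³.
Then C_R = (C_{A0}−C_A) − C_S = 3.916 − 1.306 = 2.611 mol/dm³.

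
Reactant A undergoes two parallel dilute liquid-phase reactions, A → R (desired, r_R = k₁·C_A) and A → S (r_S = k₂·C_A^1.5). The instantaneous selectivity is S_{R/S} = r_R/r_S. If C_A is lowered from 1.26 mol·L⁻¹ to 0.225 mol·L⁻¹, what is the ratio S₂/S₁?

2.37

S_{R/S} = (k₁/k₂)·C_A^-0.5, so S₂/S₁ = (C_{A,2}/C_{A,1})^-0.5.
= (0.225/1.26)^(-0.5) = (0.1786)^(-0.5) = 2.37.
Selectivity toward R rises as C_A falls — low-concentration operation is favoured.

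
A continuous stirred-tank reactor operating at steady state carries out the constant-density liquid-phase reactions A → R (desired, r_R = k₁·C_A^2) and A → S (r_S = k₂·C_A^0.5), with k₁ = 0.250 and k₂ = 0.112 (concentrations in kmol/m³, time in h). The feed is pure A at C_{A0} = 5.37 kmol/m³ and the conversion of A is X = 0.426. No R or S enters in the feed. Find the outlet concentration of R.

2.11 kmol/m³

Exit C_A = C_{A0}(1−X) = 5.37×0.574 = 3.082 kmol/m³.
In a CSTR the entire volume is at exit conditions, so r_R = 0.250×3.082^2 = 2.375 and r_S = 0.112×3.082^0.5 = 0.1966.
Fraction of consumed A going to R: r_R/(r_R+r_S) = 0.9235.
C_R = 0.9235·C_{A0}·X = 0.9235×5.37×0.426 = 2.11 kmol/m³.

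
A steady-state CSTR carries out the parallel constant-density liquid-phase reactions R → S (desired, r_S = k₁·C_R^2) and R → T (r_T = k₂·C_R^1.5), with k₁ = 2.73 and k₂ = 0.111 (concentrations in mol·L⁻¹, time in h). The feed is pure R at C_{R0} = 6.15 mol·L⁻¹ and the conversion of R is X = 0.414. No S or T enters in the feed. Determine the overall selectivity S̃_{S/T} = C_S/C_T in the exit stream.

Exit C_R = C_{R0}(1−X) = 6.15×0.586 = 3.604 mol·L⁻¹.
A CSTR operates uniformly at the exit composition, giving r_S = 35.46 and r_T = 0.7594 (each k·C_R^n at C_R = 3.604).
Overall selectivity = C_S/C_T = r_Sτ/(r_Tτ) = r_S/r_T = 46.7.

46.7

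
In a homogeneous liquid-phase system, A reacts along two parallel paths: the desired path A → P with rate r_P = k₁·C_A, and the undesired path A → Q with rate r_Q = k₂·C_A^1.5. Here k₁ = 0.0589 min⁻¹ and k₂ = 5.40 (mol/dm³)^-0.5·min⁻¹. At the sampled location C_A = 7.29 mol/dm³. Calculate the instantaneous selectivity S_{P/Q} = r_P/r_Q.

0.00404

S_{P/Q} = r_P/r_Q = (k₁·C_A)/(k₂·C_A^1.5) = (k₁/k₂)·C_A^-0.5.
= (0.0589×7.290) / (5.40×7.290^1.5) = 0.4294/106.3 = 0.00404.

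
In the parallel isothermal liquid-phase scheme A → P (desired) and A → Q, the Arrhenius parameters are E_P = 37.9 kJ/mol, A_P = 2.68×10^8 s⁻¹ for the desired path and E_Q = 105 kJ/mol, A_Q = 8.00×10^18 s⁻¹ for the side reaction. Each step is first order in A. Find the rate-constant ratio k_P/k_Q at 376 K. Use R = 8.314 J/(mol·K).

Since both paths have the same order in A, the concentration cancels and S_{P/Q} = k_P/k_Q = (A_P/A_Q)·exp[(E_Q−E_P)/(RT)].
(E_Q−E_P)/(RT) = (105−37.9)×10³/(8.314×376) = 67100/3126 = 21.46.
k_P/k_Q = (2.68×10^8/8.00×10^18)·exp(21.46) = 3.350×10^-11 × 2.099×10^9 = 0.0703.
Since E_P < E_Q, lowering the temperature improves selectivity toward P.

0.0703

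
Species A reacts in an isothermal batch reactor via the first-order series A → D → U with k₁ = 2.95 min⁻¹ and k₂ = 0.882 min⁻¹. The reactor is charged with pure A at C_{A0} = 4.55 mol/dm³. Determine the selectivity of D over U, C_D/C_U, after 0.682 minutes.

2.15

Solving the coupled first-order balances gives C_D(t) = [k₁/(k₂−k₁)]·C_{A0}·(e^(−k₁t) − e^(−k₂t)).
e^(−k₁t) = e^(−2.95×0.682) = e^(−2.012) = 0.1337; e^(−k₂t) = e^(−0.6015) = 0.5480.
C_D = 2.95×4.55/(0.882−2.95) × (0.1337−0.5480) = (-6.491)×(-0.4142) = 2.689 mol/dm³.
C_A = C_{A0}e^(−k₁t) = 0.6085 mol/dm³, so C_U = C_{A0}−C_A−C_D = 1.253 mol/dm³; C_D/C_U = 2.15.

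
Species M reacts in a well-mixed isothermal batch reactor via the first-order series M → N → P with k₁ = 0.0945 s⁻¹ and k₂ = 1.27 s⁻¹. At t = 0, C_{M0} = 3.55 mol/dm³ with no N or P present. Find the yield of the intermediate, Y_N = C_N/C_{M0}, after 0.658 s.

0.0407

For first-order series with pure M initially, C_N(t) = k₁C_{M0}/(k₂−k₁)·(e^(−k₁t) − e^(−k₂t)).
e^(−k₁t) = e^(−0.0945×0.658) = e^(−0.06218) = 0.9397; e^(−k₂t) = e^(−0.8357) = 0.4336.
C_N = 0.0945×3.55/(1.27−0.0945) × (0.9397−0.4336) = 0.2854×0.5061 = 0.1444 mol/dm³.
Y_N = C_N/C_{M0} = 0.1444/3.55 = 0.0407.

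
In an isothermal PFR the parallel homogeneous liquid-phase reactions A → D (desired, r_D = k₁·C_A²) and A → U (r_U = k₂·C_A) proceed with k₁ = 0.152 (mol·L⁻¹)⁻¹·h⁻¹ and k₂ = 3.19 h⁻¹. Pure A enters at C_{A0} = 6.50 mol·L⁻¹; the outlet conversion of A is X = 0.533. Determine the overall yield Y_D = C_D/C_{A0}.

C_A = C_{A0}(1−X) = 3.035 mol·L⁻¹.
Along a PFR/batch, dC_U/dC_A = −r_U/(r_D+r_U) = −k₂/(k₂+k₁·C_A).
Integrating from C_{A0} to C_A: C_U = (3.19/0.152)·ln[(3.19+0.152·6.50)/(3.19+0.152·3.04)] = 20.99·ln(4.178/3.651) = 2.827 mol·L⁻¹.
Then C_D = (C_{A0}−C_A) − C_U = 3.465 − 2.827 = 0.6371 mol·L⁻¹.
Y_D = C_D/C_{A0} = 0.6371/6.50 = 0.0980.

0.0980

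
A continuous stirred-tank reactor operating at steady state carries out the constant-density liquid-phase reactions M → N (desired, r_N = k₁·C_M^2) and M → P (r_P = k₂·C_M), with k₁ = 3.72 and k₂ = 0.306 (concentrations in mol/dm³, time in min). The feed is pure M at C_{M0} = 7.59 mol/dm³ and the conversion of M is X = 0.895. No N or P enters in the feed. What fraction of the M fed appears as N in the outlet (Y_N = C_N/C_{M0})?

Exit C_M = C_{M0}(1−X) = 7.59×0.105 = 0.7969 mol/dm³.
In a CSTR the entire volume is at exit conditions, so r_N = 3.72×0.7969^2 = 2.363 and r_P = 0.306×0.7969 = 0.2439.
Fraction of consumed M going to N: r_N/(r_N+r_P) = 0.9064.
C_N = 0.9064·C_{M0}·X = 0.9064×7.59×0.895 = 6.16 mol/dm³; Y_N = C_N/C_{M0} = 0.811.

0.811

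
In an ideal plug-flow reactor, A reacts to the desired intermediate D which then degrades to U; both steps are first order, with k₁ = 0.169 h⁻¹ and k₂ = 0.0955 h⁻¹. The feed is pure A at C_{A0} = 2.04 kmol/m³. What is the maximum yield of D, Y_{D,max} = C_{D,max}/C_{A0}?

0.476

Evaluating C_D at τ_opt = ln(k₂/k₁)/(k₂−k₁) gives C_{D,max}/C_{A0} = (k₁/k₂)^[k₂/(k₂−k₁)].
= (0.169/0.0955)^(0.0955/(0.0955−0.169)) = (1.770)^(-1.299) = 0.4763.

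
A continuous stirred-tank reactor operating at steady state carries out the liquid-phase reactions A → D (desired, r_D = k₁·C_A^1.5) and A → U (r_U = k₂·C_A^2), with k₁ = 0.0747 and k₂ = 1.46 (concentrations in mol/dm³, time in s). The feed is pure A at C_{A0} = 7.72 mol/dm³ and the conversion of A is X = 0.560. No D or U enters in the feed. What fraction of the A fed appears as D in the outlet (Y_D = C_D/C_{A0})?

0.0151

Exit C_A = C_{A0}(1−X) = 7.72×0.440 = 3.397 mol/dm³.
A CSTR operates uniformly at the exit composition, giving r_D = 0.4677 and r_U = 16.85 (each k·C_A^n at C_A = 3.397).
Fraction of consumed A going to D: r_D/(r_D+r_U) = 0.02701.
C_D = 0.02701·C_{A0}·X = 0.02701×7.72×0.560 = 0.117 mol/dm³; Y_D = C_D/C_{A0} = 0.0151.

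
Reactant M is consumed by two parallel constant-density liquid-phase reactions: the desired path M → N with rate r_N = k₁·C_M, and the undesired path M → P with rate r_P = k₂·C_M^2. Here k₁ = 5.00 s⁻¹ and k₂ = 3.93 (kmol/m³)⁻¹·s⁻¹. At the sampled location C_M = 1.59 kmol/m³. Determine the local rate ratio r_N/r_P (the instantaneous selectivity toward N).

S_{N/P} = r_N/r_P = (k₁·C_M)/(k₂·C_M^2) = (k₁/k₂)·C_M⁻¹.
= (5.00×1.590) / (3.93×1.590^2) = 7.950/9.935 = 0.800.

0.800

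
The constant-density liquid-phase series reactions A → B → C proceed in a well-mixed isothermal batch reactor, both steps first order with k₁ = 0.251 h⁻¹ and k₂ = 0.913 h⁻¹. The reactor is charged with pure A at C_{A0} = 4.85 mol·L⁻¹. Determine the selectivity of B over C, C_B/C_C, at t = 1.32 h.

The intermediate concentration in a first-order A→B→C sequence is C_B = k₁C_{A0}(e^(−k₁t) − e^(−k₂t))/(k₂−k₁).
e^(−k₁t) = e^(−0.251×1.32) = e^(−0.3313) = 0.7180; e^(−k₂t) = e^(−1.205) = 0.2996.
C_B = 0.251×4.85/(0.913−0.251) × (0.7180−0.2996) = 1.839×0.4183 = 0.7693 mol·L⁻¹.
C_A = C_{A0}e^(−k₁t) = 3.482 mol·L⁻¹, so C_C = C_{A0}−C_A−C_B = 0.5986 mol·L⁻¹; C_B/C_C = 1.29.

1.29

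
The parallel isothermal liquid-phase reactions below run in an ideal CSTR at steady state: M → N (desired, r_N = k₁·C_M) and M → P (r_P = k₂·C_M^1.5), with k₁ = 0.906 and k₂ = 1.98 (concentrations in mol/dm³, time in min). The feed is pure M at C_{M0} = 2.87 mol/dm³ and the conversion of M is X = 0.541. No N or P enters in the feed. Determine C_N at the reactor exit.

Exit C_M = C_{M0}(1−X) = 2.87×0.459 = 1.317 mol/dm³.
A CSTR operates uniformly at the exit composition, giving r_N = 1.194 and r_P = 2.994 (each k·C_M^n at C_M = 1.317).
Fraction of consumed M going to N: r_N/(r_N+r_P) = 0.2850.
C_N = 0.2850·C_{M0}·X = 0.2850×2.87×0.541 = 0.443 mol/dm³.

0.443 mol/dm³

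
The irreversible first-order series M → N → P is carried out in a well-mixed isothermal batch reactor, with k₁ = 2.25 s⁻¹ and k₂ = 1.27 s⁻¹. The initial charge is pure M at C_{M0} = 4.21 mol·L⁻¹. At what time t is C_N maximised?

Setting dC_N/dt = 0 gives t_opt = ln(k₂/k₁)/(k₂−k₁).
= ln(1.27/2.25)/(1.27−2.25) = ln(0.5644)/-0.9800 = -0.5719/-0.9800 = 0.584 s.

0.584 s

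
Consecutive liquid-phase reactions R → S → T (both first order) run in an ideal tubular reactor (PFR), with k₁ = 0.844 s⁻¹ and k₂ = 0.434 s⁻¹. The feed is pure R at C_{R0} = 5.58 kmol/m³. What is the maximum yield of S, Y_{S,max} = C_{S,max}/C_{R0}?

For a first-order series the maximum intermediate yield is C_{S,max}/C_{R0} = (k₁/k₂)^[k₂/(k₂−k₁)].
= (0.844/0.434)^(0.434/(0.434−0.844)) = (1.945)^(-1.059) = 0.4946.

0.495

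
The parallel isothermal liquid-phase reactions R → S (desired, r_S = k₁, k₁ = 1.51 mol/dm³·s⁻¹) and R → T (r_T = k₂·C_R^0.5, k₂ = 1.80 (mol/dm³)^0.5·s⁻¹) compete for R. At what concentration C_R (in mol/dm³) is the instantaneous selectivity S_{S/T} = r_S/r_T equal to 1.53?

S_{S/T} = (k₁/k₂)·C_R^-0.5 ⇒ C_R = (S·k₂/k₁)^(-2).
= (1.53×1.80/1.51)^(-2) = (1.824)^(-2) = 0.301 mol/dm³.

0.301 mol/dm³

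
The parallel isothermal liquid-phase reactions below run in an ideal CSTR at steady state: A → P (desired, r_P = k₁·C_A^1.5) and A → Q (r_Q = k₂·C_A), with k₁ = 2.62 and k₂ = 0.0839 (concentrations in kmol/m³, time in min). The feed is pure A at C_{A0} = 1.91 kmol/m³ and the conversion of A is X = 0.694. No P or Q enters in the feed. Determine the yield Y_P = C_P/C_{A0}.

0.666

Exit C_A = C_{A0}(1−X) = 1.91×0.306 = 0.5845 kmol/m³.
A CSTR operates uniformly at the exit composition, giving r_P = 1.171 and r_Q = 0.04904 (each k·C_A^n at C_A = 0.5845).
Fraction of consumed A going to P: r_P/(r_P+r_Q) = 0.9598.
C_P = 0.9598·C_{A0}·X = 0.9598×1.91×0.694 = 1.27 kmol/m³; Y_P = C_P/C_{A0} = 0.666.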